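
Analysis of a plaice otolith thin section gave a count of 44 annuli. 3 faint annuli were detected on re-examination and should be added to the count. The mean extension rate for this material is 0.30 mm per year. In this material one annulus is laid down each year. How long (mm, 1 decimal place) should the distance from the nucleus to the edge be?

14.1 mm

Correcting the raw count gives 44 + 3 = 47 true annuli.
Predicted length = 0.30 mm/year × 47 years = 14.1 mm.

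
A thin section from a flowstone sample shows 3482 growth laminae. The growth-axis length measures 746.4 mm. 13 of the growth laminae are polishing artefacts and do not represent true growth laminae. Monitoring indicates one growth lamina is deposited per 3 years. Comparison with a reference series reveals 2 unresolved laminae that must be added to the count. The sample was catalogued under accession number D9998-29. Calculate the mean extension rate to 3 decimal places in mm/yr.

True growth lamina count = 3482 − 13 + 2 = 3471.
At 3 years per growth lamina, 3471 × 3 = 10413 years.
746.4 mm over 10413 years gives 746.4 / 10413 ≈ 0.072 mm/yr.

0.072 mm/yr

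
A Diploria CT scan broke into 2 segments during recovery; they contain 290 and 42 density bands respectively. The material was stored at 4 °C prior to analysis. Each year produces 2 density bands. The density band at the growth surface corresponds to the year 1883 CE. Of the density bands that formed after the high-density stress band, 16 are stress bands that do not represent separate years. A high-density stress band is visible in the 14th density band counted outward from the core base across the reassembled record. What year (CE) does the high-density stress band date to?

1732 CE

Total density bands = 290 + 42 = 332.
332 − 14 = 318 density bands lie beyond the high-density stress band toward the growth surface.
Removing the 16 false density bands leaves 318 − 16 = 302 true density bands beyond the high-density stress band.
With 2 density bands per year, 302 / 2 = 151 years.
1883 − 151 = 1732 CE.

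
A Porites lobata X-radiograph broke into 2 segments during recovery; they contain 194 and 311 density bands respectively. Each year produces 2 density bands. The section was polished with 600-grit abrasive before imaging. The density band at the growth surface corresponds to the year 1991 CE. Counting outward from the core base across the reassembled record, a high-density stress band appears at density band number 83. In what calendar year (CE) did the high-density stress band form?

1780 CE

Total density bands = 194 + 311 = 505.
The high-density stress band sits at density band 83 from the core base, so 505 − 83 = 422 density bands formed after it.
With 2 density bands per year, 422 / 2 = 211 years.
Counting back 211 years from 1991 CE places the high-density stress band in 1991 − 211 = 1780 CE.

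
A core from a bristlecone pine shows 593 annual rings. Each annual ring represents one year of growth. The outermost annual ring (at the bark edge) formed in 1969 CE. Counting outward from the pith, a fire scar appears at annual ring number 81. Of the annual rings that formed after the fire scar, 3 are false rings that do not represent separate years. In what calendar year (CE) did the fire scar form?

Between annual ring 81 and the bark edge there are 593 − 81 = 512 annual rings.
512 − 3 false = 509 true annual rings after the fire scar.
The annual ring at the bark edge is 1969 CE, so the fire scar dates to 1969 − 509 = 1460 CE.

1460 CE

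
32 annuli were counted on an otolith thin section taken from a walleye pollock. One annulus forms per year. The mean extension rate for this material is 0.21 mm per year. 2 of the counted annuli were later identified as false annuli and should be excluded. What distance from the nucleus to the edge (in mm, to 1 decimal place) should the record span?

6.3 mm

True annulus count = 32 − 2 = 30.
30 years at 0.21 mm/year gives 0.21 × 30 = 6.3 mm.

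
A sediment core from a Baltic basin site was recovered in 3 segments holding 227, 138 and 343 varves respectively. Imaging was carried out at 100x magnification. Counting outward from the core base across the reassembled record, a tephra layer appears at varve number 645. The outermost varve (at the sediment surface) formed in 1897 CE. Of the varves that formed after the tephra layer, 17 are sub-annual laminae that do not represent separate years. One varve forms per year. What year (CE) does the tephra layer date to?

Total varves = 227 + 138 + 343 = 708.
708 − 645 = 63 varves lie beyond the tephra layer toward the sediment surface.
Excluding 17 false varves: 63 − 17 = 46.
Counting back 46 years from 1897 CE places the tephra layer in 1897 − 46 = 1851 CE.

1851 CE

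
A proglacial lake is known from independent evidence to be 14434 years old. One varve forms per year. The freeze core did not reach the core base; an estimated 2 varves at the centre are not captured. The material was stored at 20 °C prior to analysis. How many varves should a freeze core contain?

At one varve per year, 14434 years correspond to 14434 varves.
Less the 2 uncaptured varves: 14434 − 2 = 14432.

14432 varves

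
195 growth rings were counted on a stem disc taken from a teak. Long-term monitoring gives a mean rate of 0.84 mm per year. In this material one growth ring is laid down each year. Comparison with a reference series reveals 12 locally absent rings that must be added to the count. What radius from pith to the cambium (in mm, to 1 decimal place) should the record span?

173.9 mm

True growth ring count = 195 + 12 = 207.
Predicted length = 0.84 mm/year × 207 years = 173.9 mm.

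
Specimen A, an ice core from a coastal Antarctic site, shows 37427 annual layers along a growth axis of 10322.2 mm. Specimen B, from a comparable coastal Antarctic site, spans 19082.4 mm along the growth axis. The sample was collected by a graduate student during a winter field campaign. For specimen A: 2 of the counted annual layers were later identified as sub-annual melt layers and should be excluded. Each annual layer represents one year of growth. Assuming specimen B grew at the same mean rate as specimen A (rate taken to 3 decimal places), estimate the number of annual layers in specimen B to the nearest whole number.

69139 annual layers

Specimen A: true annual layer count = 37427 − 2 = 37425.
A: Mean rate = 10322.2 mm / 37425 years ≈ 0.276 mm/yr.
B spans 19082.4 / 0.276 = 69139.13 years ≈ 69139 annual layers.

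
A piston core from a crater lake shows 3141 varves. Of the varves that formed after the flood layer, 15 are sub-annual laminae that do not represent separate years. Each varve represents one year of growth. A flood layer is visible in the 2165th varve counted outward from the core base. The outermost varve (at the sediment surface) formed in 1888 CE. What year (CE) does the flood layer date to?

The flood layer sits at varve 2165 from the core base, so 3141 − 2165 = 976 varves formed after it.
Removing the 15 false varves leaves 976 − 15 = 961 true varves beyond the flood layer.
The varve at the sediment surface is 1888 CE, so the flood layer dates to 1888 − 961 = 927 CE.

927 CE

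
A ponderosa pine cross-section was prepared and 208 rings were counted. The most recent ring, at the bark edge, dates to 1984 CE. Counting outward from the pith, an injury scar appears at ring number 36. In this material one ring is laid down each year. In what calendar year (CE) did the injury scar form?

1812 CE

The injury scar sits at ring 36 from the pith, so 208 − 36 = 172 rings formed after it.
1984 − 172 = 1812 CE.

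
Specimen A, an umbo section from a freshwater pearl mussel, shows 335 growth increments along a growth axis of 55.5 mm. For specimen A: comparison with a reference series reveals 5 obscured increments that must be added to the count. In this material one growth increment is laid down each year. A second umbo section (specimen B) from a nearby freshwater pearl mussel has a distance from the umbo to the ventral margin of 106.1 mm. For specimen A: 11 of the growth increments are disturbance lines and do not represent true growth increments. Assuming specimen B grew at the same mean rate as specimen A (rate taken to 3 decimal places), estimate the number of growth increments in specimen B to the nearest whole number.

628 growth increments

Specimen A: correcting the raw count gives 335 − 11 + 5 = 329 true growth increments.
A: Extension rate ≈ 55.5 / 329 = 0.169 mm/yr.
For B, 106.1 / 0.169 = 627.81 years ≈ 628 growth increments.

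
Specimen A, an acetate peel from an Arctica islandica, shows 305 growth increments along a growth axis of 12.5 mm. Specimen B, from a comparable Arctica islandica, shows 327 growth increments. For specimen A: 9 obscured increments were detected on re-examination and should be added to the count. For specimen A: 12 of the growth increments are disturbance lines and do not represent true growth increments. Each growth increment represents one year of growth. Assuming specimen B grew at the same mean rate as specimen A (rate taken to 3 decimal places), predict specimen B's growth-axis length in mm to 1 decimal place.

13.4 mm

Specimen A: true growth increment count = 305 − 12 + 9 = 302.
A: Extension rate ≈ 12.5 / 302 = 0.041 mm/year.
For B, 0.041 mm/year × 327 years = 13.4 mm.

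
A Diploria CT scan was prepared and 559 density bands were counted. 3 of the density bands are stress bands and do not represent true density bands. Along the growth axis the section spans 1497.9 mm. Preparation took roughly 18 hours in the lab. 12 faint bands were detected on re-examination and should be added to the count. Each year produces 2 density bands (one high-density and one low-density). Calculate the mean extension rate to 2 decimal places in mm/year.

5.27 mm/year

After corrections the count is 559 − 3 + 12 = 568 density bands.
With 2 density bands per year, 568 / 2 = 284 years.
1497.9 mm over 284 years gives 1497.9 / 284 ≈ 5.27 mm/year.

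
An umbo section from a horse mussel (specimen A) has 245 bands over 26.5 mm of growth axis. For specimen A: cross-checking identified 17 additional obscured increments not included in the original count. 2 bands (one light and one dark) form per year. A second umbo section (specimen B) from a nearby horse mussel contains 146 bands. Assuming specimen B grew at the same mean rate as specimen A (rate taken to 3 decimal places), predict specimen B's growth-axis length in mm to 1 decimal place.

Specimen A: adjusted count: 245 + 17 = 262 bands.
Specimen A: with 2 bands per year, 262 / 2 = 131 years.
A: Extension rate ≈ 26.5 / 131 = 0.202 mm/yr.
Specimen B: with 2 bands per year, 146 / 2 = 73 years. Length of B = 0.202 × 73 = 14.7 mm.

14.7 mm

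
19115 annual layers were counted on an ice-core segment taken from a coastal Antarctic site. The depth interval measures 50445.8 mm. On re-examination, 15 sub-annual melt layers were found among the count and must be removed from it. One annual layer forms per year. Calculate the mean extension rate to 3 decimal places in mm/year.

Adjusted count: 19115 − 15 = 19100 annual layers.
Extension rate ≈ 50445.8 / 19100 = 2.641 mm/year.

2.641 mm/year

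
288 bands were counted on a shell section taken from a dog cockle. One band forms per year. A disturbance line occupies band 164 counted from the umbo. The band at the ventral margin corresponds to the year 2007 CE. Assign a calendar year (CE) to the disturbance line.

1883 CE

288 − 164 = 124 bands lie beyond the disturbance line toward the ventral margin.
The band at the ventral margin is 2007 CE, so the disturbance line dates to 2007 − 124 = 1883 CE.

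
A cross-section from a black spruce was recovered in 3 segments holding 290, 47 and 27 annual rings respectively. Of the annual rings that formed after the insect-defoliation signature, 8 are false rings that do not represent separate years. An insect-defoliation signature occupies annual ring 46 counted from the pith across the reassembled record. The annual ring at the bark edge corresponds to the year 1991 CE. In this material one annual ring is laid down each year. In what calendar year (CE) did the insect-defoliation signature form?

1681 CE

Total annual rings = 290 + 47 + 27 = 364.
Between annual ring 46 and the bark edge there are 364 − 46 = 318 annual rings.
Removing the 8 false annual rings leaves 318 − 8 = 310 true annual rings beyond the insect-defoliation signature.
The annual ring at the bark edge is 1991 CE, so the insect-defoliation signature dates to 1991 − 310 = 1681 CE.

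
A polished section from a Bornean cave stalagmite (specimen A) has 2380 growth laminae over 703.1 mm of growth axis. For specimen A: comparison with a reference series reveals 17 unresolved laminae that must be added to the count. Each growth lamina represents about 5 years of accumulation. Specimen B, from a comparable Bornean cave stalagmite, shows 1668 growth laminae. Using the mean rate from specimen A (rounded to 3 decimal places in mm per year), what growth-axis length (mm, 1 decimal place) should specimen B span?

Specimen A: true growth lamina count = 2380 + 17 = 2397.
Specimen A: 2397 growth laminae at 5 years each span 2397 × 5 = 11985 years.
A: Mean rate = 703.1 mm / 11985 years ≈ 0.059 mm/yr.
Specimen B: at 5 years per growth lamina, 1668 × 5 = 8340 years. B's length ≈ 0.059 × 8340 = 492.1 mm.

492.1 mm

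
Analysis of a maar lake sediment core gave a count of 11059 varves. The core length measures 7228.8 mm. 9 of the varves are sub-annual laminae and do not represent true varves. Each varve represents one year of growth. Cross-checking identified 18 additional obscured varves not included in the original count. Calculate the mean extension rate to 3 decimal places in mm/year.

Correcting the raw count gives 11059 − 9 + 18 = 11068 true varves.
Extension rate ≈ 7228.8 / 11068 = 0.653 mm/year.

0.653 mm/year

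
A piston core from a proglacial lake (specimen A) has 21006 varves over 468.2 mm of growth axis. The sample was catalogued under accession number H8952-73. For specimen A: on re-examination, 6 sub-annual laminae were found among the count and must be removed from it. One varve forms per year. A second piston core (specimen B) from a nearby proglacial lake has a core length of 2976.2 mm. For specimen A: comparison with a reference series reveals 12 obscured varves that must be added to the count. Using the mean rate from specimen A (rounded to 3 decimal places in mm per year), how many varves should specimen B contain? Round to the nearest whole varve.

135282 varves

Specimen A: after corrections the count is 21006 − 6 + 12 = 21012 varves.
A: Mean rate = 468.2 mm / 21012 years ≈ 0.022 mm/year.
Specimen B: 2976.2 mm / 0.022 mm per year = 135281.82 years ≈ 135282 varves.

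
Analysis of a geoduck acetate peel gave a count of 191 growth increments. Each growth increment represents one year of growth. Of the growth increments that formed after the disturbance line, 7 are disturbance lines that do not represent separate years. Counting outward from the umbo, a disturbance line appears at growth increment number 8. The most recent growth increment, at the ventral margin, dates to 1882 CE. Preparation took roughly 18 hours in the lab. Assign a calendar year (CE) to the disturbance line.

1706 CE

The disturbance line sits at growth increment 8 from the umbo, so 191 − 8 = 183 growth increments formed after it.
Removing the 7 false growth increments leaves 183 − 7 = 176 true growth increments beyond the disturbance line.
Counting back 176 years from 1882 CE places the disturbance line in 1882 − 176 = 1706 CE.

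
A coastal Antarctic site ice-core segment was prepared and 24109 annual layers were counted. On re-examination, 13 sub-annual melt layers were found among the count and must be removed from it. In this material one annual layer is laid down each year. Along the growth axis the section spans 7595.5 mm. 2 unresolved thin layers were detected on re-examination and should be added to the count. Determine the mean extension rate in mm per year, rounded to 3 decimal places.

After corrections the count is 24109 − 13 + 2 = 24098 annual layers.
Extension rate ≈ 7595.5 / 24098 = 0.315 mm per year.

0.315 mm per year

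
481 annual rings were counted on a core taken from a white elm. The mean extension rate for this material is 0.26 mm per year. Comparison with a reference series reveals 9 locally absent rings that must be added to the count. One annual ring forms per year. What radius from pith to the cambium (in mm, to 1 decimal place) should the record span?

127.4 mm

True annual ring count = 481 + 9 = 490.
Predicted length = 0.26 mm/year × 490 years = 127.4 mm.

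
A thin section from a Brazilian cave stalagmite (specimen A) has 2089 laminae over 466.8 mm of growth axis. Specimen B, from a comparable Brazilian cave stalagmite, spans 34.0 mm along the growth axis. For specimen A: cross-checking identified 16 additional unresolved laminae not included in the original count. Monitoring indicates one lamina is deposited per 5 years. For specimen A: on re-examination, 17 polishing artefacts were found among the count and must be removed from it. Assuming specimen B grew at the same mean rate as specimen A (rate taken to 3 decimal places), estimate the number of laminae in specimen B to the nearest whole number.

Specimen A: true lamina count = 2089 − 17 + 16 = 2088.
Specimen A: multiplying by 5 years per lamina: 2088 × 5 = 10440 years.
A: Mean rate = 466.8 mm / 10440 years ≈ 0.045 mm/yr.
Specimen B: 34.0 mm / 0.045 mm per year = 755.56 years; at 5 years per lamina that is 755.56 / 5 ≈ 151 laminae.

151 laminae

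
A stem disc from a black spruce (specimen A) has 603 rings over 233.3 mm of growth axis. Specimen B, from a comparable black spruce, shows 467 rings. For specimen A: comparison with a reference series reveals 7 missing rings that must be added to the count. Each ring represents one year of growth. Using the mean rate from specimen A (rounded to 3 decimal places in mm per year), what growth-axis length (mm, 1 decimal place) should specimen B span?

Specimen A: true ring count = 603 + 7 = 610.
A: 233.3 mm over 610 years gives 233.3 / 610 ≈ 0.382 mm per year.
For B, 0.382 mm/year × 467 years = 178.4 mm.

178.4 mm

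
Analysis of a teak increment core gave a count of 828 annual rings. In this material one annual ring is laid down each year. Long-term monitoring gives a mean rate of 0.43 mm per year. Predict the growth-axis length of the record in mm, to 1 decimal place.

356.0 mm

The record spans 828 years at 0.43 mm per year.
Predicted length = 0.43 mm/year × 828 years = 356.0 mm.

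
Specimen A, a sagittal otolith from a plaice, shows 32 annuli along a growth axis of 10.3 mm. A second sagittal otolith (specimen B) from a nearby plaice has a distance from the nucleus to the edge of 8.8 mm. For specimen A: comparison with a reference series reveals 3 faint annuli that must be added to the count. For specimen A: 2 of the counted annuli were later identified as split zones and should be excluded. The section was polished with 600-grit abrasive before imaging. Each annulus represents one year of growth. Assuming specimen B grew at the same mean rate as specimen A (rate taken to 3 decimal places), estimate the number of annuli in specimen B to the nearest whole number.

28 annuli

Specimen A: adjusted count: 32 − 2 + 3 = 33 annuli.
A: Extension rate ≈ 10.3 / 33 = 0.312 mm/year.
Specimen B: 8.8 mm / 0.312 mm per year = 28.21 years ≈ 28 annuli.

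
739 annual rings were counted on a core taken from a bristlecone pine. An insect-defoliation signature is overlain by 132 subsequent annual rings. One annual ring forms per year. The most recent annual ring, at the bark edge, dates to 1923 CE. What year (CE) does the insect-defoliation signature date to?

1791 CE

132 annual rings formed after the insect-defoliation signature.
The annual ring at the bark edge is 1923 CE, so the insect-defoliation signature dates to 1923 − 132 = 1791 CE.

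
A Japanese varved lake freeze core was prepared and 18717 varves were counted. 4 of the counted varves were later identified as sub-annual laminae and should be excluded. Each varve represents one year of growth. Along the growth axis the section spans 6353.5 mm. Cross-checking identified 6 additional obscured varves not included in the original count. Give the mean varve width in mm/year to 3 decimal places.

0.339 mm/year

Adjusted count: 18717 − 4 + 6 = 18719 varves.
Extension rate ≈ 6353.5 / 18719 = 0.339 mm/year.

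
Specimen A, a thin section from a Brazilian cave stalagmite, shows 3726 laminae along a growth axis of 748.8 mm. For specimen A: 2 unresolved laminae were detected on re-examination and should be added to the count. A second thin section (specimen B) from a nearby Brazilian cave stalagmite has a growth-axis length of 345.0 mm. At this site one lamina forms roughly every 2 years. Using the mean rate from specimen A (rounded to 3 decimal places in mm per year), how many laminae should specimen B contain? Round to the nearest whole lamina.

1725 laminae

Specimen A: adjusted count: 3726 + 2 = 3728 laminae.
Specimen A: multiplying by 2 years per lamina: 3728 × 2 = 7456 years.
A: Extension rate ≈ 748.8 / 7456 = 0.100 mm per year.
For B, 345.0 / 0.100 = 3450.00 years; at 2 years per lamina that is 3450.00 / 2 ≈ 1725 laminae.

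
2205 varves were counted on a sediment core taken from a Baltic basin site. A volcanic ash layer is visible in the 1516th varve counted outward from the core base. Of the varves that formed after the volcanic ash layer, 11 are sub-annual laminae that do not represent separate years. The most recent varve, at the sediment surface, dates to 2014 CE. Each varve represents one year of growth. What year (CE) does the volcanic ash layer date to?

The volcanic ash layer sits at varve 1516 from the core base, so 2205 − 1516 = 689 varves formed after it.
Removing the 11 false varves leaves 689 − 11 = 678 true varves beyond the volcanic ash layer.
2014 − 678 = 1336 CE.

1336 CE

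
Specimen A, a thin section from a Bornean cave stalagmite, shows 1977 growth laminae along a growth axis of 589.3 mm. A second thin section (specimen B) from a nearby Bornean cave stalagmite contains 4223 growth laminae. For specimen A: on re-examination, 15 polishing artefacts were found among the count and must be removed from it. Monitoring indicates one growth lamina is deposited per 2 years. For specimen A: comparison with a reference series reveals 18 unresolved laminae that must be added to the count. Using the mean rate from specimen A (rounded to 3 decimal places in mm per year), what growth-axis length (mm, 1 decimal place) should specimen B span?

Specimen A: true growth lamina count = 1977 − 15 + 18 = 1980.
Specimen A: multiplying by 2 years per growth lamina: 1980 × 2 = 3960 years.
A: Extension rate ≈ 589.3 / 3960 = 0.149 mm/year.
Specimen B: at 2 years per growth lamina, 4223 × 2 = 8446 years. For B, 0.149 mm/year × 8446 years = 1258.5 mm.

1258.5 mm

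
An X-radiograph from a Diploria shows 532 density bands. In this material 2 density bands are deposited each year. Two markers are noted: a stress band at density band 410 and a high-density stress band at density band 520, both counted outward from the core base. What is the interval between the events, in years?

The two markers are separated by 520 − 410 = 110 density bands.
With 2 density bands per year, 110 / 2 = 55 years.

55 years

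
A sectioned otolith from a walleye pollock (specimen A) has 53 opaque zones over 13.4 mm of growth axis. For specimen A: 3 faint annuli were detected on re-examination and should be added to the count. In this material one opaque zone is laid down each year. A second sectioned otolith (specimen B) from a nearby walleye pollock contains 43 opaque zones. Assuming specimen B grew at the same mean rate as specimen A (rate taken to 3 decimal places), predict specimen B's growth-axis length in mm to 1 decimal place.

10.3 mm

Specimen A: after corrections the count is 53 + 3 = 56 opaque zones.
A: Extension rate ≈ 13.4 / 56 = 0.239 mm/yr.
B's length ≈ 0.239 × 43 = 10.3 mm.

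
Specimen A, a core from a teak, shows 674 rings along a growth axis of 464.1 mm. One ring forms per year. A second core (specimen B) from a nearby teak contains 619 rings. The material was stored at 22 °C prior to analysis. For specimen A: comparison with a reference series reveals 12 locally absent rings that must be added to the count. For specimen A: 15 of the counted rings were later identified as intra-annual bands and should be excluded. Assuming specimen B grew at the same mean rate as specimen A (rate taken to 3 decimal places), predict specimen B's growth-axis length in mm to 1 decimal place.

428.3 mm

Specimen A: after corrections the count is 674 − 15 + 12 = 671 rings.
A: Extension rate ≈ 464.1 / 671 = 0.692 mm/year.
B's length ≈ 0.692 × 619 = 428.3 mm.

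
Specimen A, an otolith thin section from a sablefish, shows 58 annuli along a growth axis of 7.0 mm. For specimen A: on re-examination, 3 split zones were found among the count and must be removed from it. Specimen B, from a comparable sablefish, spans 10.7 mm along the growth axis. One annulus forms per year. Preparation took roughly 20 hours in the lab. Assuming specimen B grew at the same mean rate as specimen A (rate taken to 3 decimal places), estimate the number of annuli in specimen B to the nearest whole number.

Specimen A: adjusted count: 58 − 3 = 55 annuli.
A: Mean rate = 7.0 mm / 55 years ≈ 0.127 mm/yr.
B spans 10.7 / 0.127 = 84.25 years ≈ 84 annuli.

84 annuli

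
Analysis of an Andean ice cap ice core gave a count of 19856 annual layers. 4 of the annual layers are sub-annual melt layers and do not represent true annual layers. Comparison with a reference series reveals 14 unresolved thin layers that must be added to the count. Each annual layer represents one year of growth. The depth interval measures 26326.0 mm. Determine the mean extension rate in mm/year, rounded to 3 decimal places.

1.325 mm/year

After corrections the count is 19856 − 4 + 14 = 19866 annual layers.
Mean rate = 26326.0 mm / 19866 years ≈ 1.325 mm/year.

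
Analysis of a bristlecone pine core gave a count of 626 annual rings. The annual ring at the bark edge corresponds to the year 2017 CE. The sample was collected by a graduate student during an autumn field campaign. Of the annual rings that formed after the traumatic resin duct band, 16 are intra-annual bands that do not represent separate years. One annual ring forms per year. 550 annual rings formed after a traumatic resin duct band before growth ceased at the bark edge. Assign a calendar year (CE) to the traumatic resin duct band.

550 annual rings post-date the traumatic resin duct band.
Removing the 16 false annual rings leaves 550 − 16 = 534 true annual rings beyond the traumatic resin duct band.
2017 − 534 = 1483 CE.

1483 CE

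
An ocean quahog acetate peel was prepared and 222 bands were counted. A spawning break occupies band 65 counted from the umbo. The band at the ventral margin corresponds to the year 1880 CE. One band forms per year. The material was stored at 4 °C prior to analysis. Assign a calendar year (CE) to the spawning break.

222 − 65 = 157 bands lie beyond the spawning break toward the ventral margin.
Counting back 157 years from 1880 CE places the spawning break in 1880 − 157 = 1723 CE.

1723 CE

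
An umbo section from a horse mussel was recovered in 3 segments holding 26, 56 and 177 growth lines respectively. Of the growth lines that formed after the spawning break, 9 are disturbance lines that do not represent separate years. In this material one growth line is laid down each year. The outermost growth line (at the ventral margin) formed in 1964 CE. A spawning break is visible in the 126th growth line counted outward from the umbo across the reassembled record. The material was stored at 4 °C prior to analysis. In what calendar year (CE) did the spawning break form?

1840 CE

Total growth lines = 26 + 56 + 177 = 259.
259 − 126 = 133 growth lines lie beyond the spawning break toward the ventral margin.
Excluding 9 false growth lines: 133 − 9 = 124.
The growth line at the ventral margin is 1964 CE, so the spawning break dates to 1964 − 124 = 1840 CE.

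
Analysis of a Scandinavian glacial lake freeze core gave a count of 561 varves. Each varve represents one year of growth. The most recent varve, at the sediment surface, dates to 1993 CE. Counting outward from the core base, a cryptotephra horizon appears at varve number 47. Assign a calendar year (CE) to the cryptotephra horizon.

1479 CE

The cryptotephra horizon sits at varve 47 from the core base, so 561 − 47 = 514 varves formed after it.
Counting back 514 years from 1993 CE places the cryptotephra horizon in 1993 − 514 = 1479 CE.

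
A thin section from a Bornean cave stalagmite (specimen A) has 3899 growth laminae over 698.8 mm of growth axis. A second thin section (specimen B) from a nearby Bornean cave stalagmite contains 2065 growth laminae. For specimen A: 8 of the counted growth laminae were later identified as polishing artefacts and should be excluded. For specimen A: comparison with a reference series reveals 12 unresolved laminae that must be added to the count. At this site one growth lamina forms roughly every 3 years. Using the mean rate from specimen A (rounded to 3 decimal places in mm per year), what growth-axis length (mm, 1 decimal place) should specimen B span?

371.7 mm

Specimen A: after corrections the count is 3899 − 8 + 12 = 3903 growth laminae.
Specimen A: at 3 years per growth lamina, 3903 × 3 = 11709 years.
A: Extension rate ≈ 698.8 / 11709 = 0.060 mm/yr.
Specimen B: at 3 years per growth lamina, 2065 × 3 = 6195 years. Length of B = 0.060 × 6195 = 371.7 mm.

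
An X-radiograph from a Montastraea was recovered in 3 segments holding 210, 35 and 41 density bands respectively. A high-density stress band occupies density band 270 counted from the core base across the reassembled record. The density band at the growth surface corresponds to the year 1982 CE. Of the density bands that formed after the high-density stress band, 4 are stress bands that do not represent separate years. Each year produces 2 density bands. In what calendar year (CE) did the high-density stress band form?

Total density bands = 210 + 35 + 41 = 286.
286 − 270 = 16 density bands lie beyond the high-density stress band toward the growth surface.
Removing the 4 false density bands leaves 16 − 4 = 12 true density bands beyond the high-density stress band.
With 2 density bands per year, 12 / 2 = 6 years.
Counting back 6 years from 1982 CE places the high-density stress band in 1982 − 6 = 1976 CE.

1976 CE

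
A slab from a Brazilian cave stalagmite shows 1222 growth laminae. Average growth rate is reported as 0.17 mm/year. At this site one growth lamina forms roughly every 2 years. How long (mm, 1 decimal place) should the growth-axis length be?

415.5 mm

Multiplying by 2 years per growth lamina: 1222 × 2 = 2444 years.
Predicted length = 0.17 mm/year × 2444 years = 415.5 mm.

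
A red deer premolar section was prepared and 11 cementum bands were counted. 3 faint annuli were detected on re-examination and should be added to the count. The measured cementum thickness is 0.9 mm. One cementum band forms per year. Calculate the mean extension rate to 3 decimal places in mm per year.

0.064 mm per year

Correcting the raw count gives 11 + 3 = 14 true cementum bands.
Mean rate = 0.9 mm / 14 years ≈ 0.064 mm per year.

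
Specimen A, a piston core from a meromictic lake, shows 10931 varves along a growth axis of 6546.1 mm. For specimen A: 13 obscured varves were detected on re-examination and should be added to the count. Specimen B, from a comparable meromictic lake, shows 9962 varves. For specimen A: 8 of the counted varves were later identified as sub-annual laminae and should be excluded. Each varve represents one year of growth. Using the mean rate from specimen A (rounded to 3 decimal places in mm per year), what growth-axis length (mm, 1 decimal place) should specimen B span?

5967.2 mm

Specimen A: true varve count = 10931 − 8 + 13 = 10936.
A: Mean rate = 6546.1 mm / 10936 years ≈ 0.599 mm/yr.
Length of B = 0.599 × 9962 = 5967.2 mm.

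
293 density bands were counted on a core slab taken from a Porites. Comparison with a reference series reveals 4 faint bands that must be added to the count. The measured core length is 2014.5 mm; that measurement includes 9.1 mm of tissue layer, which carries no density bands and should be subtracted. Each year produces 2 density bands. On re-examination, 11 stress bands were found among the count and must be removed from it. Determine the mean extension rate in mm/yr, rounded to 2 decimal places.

True density band count = 293 − 11 + 4 = 286.
286 density bands at 2 per year is 286 / 2 = 143 years.
Removing the 9.1 mm offcut leaves 2014.5 − 9.1 = 2005.4 mm.
Mean rate = 2005.4 mm / 143 years ≈ 14.02 mm/yr.

14.02 mm/yr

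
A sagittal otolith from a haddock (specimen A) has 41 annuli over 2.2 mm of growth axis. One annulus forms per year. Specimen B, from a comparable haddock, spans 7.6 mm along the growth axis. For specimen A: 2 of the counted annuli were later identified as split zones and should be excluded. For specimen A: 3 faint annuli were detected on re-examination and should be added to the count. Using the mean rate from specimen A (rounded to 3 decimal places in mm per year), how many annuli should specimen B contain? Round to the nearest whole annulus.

146 annuli

Specimen A: after corrections the count is 41 − 2 + 3 = 42 annuli.
A: Extension rate ≈ 2.2 / 42 = 0.052 mm/year.
B spans 7.6 / 0.052 = 146.15 years ≈ 146 annuli.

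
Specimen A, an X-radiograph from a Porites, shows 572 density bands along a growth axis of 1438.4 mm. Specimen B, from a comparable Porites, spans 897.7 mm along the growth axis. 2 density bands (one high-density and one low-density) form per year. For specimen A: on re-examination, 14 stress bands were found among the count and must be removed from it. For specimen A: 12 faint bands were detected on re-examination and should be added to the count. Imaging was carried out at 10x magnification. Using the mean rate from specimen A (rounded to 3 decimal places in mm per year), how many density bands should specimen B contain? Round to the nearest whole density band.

Specimen A: true density band count = 572 − 14 + 12 = 570.
Specimen A: 570 density bands at 2 per year is 570 / 2 = 285 years.
A: 1438.4 mm over 285 years gives 1438.4 / 285 ≈ 5.047 mm per year.
For B, 897.7 / 5.047 = 177.87 years; at 2 density bands per year that is 177.87 × 2 ≈ 356 density bands.

356 density bands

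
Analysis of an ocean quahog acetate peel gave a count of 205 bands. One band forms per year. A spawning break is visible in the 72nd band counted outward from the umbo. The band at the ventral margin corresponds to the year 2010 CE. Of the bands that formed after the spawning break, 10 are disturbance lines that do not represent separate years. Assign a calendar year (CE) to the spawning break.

1887 CE

Between band 72 and the ventral margin there are 205 − 72 = 133 bands.
Removing the 10 false bands leaves 133 − 10 = 123 true bands beyond the spawning break.
The band at the ventral margin is 2010 CE, so the spawning break dates to 2010 − 123 = 1887 CE.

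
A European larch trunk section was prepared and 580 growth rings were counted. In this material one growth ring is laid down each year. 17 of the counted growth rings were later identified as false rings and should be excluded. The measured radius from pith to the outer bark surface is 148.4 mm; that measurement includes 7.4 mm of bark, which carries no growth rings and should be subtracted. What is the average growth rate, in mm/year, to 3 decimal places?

0.250 mm/year

Adjusted count: 580 − 17 = 563 growth rings.
Removing the 7.4 mm offcut leaves 148.4 − 7.4 = 141.0 mm.
Mean rate = 141.0 mm / 563 years ≈ 0.250 mm/year.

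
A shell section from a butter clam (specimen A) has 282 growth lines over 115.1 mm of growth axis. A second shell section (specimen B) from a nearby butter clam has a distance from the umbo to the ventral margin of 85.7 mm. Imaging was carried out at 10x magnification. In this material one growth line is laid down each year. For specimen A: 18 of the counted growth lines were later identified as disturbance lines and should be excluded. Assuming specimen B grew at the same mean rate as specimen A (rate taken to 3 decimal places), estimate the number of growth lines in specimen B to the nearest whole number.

Specimen A: correcting the raw count gives 282 − 18 = 264 true growth lines.
A: 115.1 mm over 264 years gives 115.1 / 264 ≈ 0.436 mm/yr.
For B, 85.7 / 0.436 = 196.56 years ≈ 197 growth lines.

197 growth lines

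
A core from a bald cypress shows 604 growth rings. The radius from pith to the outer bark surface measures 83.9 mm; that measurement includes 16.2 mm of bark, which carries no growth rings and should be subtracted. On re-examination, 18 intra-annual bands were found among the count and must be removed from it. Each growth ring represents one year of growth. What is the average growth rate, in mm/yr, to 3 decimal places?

True growth ring count = 604 − 18 = 586.
The growth record spans 83.9 − 16.2 = 67.7 mm.
Extension rate ≈ 67.7 / 586 = 0.116 mm/yr.

0.116 mm/yr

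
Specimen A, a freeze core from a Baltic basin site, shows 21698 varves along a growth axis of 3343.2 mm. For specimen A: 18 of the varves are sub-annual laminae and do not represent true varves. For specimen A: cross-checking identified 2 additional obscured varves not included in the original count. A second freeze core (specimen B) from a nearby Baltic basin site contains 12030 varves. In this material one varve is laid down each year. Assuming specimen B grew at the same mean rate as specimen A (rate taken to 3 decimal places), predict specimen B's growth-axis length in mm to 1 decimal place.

Specimen A: adjusted count: 21698 − 18 + 2 = 21682 varves.
A: 3343.2 mm over 21682 years gives 3343.2 / 21682 ≈ 0.154 mm per year.
For B, 0.154 mm/year × 12030 years = 1852.6 mm.

1852.6 mm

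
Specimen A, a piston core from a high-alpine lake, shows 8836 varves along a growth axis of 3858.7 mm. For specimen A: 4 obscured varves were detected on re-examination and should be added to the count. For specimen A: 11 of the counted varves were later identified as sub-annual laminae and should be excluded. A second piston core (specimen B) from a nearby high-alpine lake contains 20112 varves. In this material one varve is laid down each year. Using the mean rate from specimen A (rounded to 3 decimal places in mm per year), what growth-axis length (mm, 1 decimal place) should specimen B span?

8788.9 mm

Specimen A: true varve count = 8836 − 11 + 4 = 8829.
A: Mean rate = 3858.7 mm / 8829 years ≈ 0.437 mm/yr.
For B, 0.437 mm/year × 20112 years = 8788.9 mm.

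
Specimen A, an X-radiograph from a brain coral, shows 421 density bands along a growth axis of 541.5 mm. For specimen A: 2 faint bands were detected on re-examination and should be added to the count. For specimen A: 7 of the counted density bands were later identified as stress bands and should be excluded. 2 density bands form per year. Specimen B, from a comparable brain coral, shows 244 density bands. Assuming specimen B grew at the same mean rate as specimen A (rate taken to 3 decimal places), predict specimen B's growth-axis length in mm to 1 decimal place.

Specimen A: true density band count = 421 − 7 + 2 = 416.
Specimen A: 416 density bands at 2 per year is 416 / 2 = 208 years.
A: Mean rate = 541.5 mm / 208 years ≈ 2.603 mm/yr.
Specimen B: with 2 density bands per year, 244 / 2 = 122 years. Length of B = 2.603 × 122 = 317.6 mm.

317.6 mm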